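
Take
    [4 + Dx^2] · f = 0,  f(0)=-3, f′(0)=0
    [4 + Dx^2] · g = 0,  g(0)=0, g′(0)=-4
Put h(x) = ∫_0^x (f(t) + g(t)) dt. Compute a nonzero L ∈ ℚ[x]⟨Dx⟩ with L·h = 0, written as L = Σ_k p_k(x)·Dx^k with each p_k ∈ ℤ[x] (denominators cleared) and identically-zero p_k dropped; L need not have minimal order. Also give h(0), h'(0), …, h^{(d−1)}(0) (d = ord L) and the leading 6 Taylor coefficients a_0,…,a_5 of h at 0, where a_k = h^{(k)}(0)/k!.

f: a_k = -3, 0, 6, 0, -2, 0, …
g: a_k = 0, -4, 0, 8/3, 0, -8/15, …
Sum ⇒ L₀ = lclm(L_f,L_g) in ℚ(x)⟨Dx⟩.
h=∫₀ˣh₀: take L = L₀·Dx.
L = 4·Dx + Dx^3  (order 3).
h: a_k = 0, -3, -2, 2, 2/3, -2/5, …
ICs: h(0) = 0, h′(0) = -3, h′′(0) = -4.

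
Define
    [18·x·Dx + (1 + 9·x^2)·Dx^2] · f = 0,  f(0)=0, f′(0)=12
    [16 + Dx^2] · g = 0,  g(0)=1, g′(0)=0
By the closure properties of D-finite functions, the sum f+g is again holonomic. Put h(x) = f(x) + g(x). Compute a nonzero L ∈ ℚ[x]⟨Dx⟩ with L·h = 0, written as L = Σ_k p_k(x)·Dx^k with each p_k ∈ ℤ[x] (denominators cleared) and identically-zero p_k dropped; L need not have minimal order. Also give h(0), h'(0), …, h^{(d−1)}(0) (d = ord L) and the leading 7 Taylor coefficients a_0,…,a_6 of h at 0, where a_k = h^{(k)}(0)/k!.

L = (-13248·x + 181440·x^3 + 186624·x^5)·Dx + (-16 + 6048·x^2 + 66096·x^4 + 93312·x^6)·Dx^2 + (-828·x + 11340·x^3 + 11664·x^5)·Dx^3 + (-1 + 378·x^2 + 4131·x^4 + 5832·x^6)·Dx^4  (order 4).
h: a_k = 1, 12, -8, -36, 32/3, 972/5, -256/45, …
ICs: h(0) = 1, h′(0) = 12, h′′(0) = -16, h′′′(0) = -216.

f: a_k = 0, 12, 0, -36, 0, 972/5, 0, …
g: a_k = 1, 0, -8, 0, 32/3, 0, -256/45, …
f+g: L₀ = lclm(L_f,L_g), ord ≤ 2+2.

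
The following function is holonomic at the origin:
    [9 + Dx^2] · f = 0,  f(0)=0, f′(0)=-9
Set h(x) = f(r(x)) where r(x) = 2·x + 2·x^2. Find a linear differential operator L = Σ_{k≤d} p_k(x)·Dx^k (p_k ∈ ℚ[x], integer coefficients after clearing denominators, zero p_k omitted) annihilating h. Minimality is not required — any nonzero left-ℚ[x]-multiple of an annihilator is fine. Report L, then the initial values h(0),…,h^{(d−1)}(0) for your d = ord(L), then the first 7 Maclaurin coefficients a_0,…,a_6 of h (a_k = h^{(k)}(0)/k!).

f: a_k = 0, -9, 0, 27/2, 0, -243/40, 0, …
f∘r: x↦r, Dx↦Dx/r' in L_f ⇒ L₀.
L = (36 + 216·x + 432·x^2 + 288·x^3) - 2·Dx + (1 + 2·x)·Dx^2  (order 2).
h: a_k = 0, -18, -18, 108, 324, 648/5, -864, …
ICs: h(0) = 0, h′(0) = -18.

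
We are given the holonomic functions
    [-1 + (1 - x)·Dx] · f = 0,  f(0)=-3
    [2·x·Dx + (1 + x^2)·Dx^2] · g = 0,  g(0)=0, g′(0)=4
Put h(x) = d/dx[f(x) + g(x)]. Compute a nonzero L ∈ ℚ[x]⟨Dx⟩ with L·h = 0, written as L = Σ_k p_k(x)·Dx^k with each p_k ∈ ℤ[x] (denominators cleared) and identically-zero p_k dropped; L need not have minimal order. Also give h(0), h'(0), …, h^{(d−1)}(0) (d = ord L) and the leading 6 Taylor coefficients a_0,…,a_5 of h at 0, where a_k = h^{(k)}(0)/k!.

L = (-2 + 8·x + 6·x^2) + (4 - 2·x + 4·x^2 + 6·x^3)·Dx + (-1 + x^4)·Dx^2  (order 2).
h: a_k = 1, -6, -13, -12, -11, -18, …
ICs: h(0) = 1, h′(0) = -6.

f: a_k = -3, -3, -3, -3, -3, -3, …
g: a_k = 0, 4, 0, -4/3, 0, 4/5, …
L₀ := lclm(L_f,L_g); ord L₀ ≤ 1+2.
h=h₀': d/dx-closure on L₀ ⇒ L.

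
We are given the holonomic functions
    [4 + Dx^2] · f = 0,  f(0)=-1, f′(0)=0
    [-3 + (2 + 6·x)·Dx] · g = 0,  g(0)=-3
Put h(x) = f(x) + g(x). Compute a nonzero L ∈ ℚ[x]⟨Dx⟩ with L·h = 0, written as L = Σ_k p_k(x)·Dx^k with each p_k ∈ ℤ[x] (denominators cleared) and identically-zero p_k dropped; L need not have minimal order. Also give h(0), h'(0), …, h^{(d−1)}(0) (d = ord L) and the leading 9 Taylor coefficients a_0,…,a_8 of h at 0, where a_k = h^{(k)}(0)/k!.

f: a_k = -1, 0, 2, 0, -2/3, 0, 4/45, 0, -2/315, …
g: a_k = -3, -9/2, 27/8, -81/16, 1215/128, -5103/256, 45927/1024, -216513/2048, 8444007/32768, …
Weyl lclm of L_f,L_g ⇒ L₀ (ord ≤ 3).
L = (-516 - 1152·x - 1728·x^2) + (56 + 936·x + 3456·x^2 + 3456·x^3)·Dx + (-129 - 288·x - 432·x^2)·Dx^2 + (14 + 234·x + 864·x^2 + 864·x^3)·Dx^3  (order 3).
h: a_k = -4, -9/2, 43/8, -81/16, 3389/384, -5103/256, 2070811/46080, -216513/2048, 2659796669/10321920, …
ICs: h(0) = -4, h′(0) = -9/2, h′′(0) = 43/4.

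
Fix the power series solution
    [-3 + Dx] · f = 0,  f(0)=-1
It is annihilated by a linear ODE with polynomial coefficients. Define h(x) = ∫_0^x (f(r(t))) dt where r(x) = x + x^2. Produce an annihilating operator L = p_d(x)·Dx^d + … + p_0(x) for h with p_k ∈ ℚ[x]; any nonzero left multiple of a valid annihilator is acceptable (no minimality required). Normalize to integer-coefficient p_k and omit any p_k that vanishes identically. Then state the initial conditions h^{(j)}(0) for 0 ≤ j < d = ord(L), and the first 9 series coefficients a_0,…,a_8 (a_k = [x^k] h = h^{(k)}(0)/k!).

L = (-3 - 6·x)·Dx + Dx^2  (order 2).
h: a_k = 0, -1, -3/2, -5/2, -27/8, -171/40, -387/80, -2871/560, -4509/896, …
ICs: h(0) = 0, h′(0) = -1.

f: a_k = -1, -3, -9/2, -9/2, -27/8, -81/40, -81/80, -243/560, -729/4480, …
f∘r: x↦r, Dx↦Dx/r' in L_f ⇒ L₀.
∫: right-multiply L₀ by Dx.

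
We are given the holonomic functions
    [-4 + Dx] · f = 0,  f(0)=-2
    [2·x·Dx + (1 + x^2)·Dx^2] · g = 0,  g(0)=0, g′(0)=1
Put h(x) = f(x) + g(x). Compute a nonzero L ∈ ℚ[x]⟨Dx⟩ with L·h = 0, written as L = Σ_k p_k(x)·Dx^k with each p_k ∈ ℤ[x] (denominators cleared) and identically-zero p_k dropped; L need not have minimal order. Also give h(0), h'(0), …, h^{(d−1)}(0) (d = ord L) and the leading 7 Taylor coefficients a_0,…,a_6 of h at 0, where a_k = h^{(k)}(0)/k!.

f: a_k = -2, -8, -16, -64/3, -64/3, -256/15, -512/45, …
g: a_k = 0, 1, 0, -1/3, 0, 1/5, 0, …
L₀ := lclm(L_f,L_g); ord L₀ ≤ 1+2.
L = (4 - 16·x - 12·x^2 - 16·x^3)·Dx + (-9 - 13·x^2 - 8·x^4)·Dx^2 + (2 + x + 4·x^2 + x^3 + 2·x^4)·Dx^3  (order 3).
h: a_k = -2, -7, -16, -65/3, -64/3, -253/15, -512/45, …
ICs: h(0) = -2, h′(0) = -7, h′′(0) = -32.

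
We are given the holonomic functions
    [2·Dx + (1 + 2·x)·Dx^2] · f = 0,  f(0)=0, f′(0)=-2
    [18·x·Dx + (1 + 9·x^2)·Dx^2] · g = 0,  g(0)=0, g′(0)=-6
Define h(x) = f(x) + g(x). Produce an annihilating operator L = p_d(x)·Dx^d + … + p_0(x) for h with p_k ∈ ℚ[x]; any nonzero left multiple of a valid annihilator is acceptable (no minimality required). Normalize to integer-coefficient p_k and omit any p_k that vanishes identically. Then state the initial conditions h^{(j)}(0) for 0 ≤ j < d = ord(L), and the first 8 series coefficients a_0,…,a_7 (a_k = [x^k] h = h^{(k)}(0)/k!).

f: a_k = 0, -2, 2, -8/3, 4, -32/5, 32/3, -128/7, …
g: a_k = 0, -6, 0, 18, 0, -486/5, 0, 4374/7, …
Weyl lclm of L_f,L_g ⇒ L₀ (ord ≤ 4).
L = (-18 - 108·x + 486·x^2 + 324·x^3)·Dx + (-13 - 36·x + 135·x^2 + 972·x^3 + 648·x^4)·Dx^2 + (-1 + 7·x + 18·x^2 + 81·x^3 + 243·x^4 + 162·x^5)·Dx^3  (order 3).
h: a_k = 0, -8, 2, 46/3, 4, -518/5, 32/3, 4246/7, …
ICs: h(0) = 0, h′(0) = -8, h′′(0) = 4.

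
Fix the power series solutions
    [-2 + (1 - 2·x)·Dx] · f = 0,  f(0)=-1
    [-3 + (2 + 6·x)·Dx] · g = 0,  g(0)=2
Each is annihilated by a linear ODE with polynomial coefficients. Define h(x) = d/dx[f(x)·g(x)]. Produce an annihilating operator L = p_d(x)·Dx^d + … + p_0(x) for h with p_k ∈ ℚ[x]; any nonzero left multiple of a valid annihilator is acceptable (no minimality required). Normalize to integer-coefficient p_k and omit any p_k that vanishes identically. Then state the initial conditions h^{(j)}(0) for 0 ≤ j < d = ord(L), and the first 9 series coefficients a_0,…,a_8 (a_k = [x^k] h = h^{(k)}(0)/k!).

L = (47 + 252·x + 108·x^2) + (-14 - 26·x + 72·x^2 + 72·x^3)·Dx  (order 1).
h: a_k = -7, -47/2, -645/8, -3035/16, -69205/128, -286257/256, -3176929/1024, -11708435/2048, -548163765/32768, …
ICs: h(0) = -7.

f: a_k = -1, -2, -4, -8, -16, -32, -64, -128, -256, …
g: a_k = 2, 3, -9/4, 27/8, -405/64, 1701/128, -15309/512, 72171/1024, -2814669/16384, …
h₀=f·g: eliminate ⇒ L₀, order ≤ 1·1.
h₀' ⇒ L via d/dx closure of L₀.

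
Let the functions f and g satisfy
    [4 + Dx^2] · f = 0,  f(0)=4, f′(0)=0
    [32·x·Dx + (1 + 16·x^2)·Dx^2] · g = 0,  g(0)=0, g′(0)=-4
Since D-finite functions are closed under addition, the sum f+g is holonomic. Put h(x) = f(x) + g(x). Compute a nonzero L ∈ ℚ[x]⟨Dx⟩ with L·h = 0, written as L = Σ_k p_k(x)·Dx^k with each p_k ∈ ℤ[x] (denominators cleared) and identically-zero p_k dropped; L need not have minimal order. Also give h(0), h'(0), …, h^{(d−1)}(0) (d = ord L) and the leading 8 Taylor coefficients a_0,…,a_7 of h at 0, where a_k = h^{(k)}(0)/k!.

L = (-6016·x + 102400·x^3 + 32768·x^5)·Dx + (-28 + 1216·x^2 + 27648·x^4 + 16384·x^6)·Dx^2 + (-1504·x + 25600·x^3 + 8192·x^5)·Dx^3 + (-7 + 304·x^2 + 6912·x^4 + 4096·x^6)·Dx^4  (order 4).
h: a_k = 4, -4, -8, 64/3, 8/3, -1024/5, -16/45, 16384/7, …
ICs: h(0) = 4, h′(0) = -4, h′′(0) = -16, h′′′(0) = 128.

f: a_k = 4, 0, -8, 0, 8/3, 0, -16/45, 0, …
g: a_k = 0, -4, 0, 64/3, 0, -1024/5, 0, 16384/7, …
f+g: L₀ = lclm(L_f,L_g), ord ≤ 2+2.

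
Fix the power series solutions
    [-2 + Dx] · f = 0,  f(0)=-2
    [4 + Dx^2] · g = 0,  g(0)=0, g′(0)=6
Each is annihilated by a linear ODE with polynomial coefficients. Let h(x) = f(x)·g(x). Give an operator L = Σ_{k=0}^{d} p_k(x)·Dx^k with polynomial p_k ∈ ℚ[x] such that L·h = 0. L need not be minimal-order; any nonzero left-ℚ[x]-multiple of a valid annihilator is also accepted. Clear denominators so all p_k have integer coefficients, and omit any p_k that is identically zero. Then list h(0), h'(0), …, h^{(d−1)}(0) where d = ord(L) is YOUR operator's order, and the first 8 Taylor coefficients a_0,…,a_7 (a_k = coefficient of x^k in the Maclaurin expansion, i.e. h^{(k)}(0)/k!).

L = 8 - 4·Dx + Dx^2  (order 2).
h: a_k = 0, -12, -24, -16, 0, 32/5, 64/15, 128/105, …
ICs: h(0) = 0, h′(0) = -12.

f: a_k = -2, -4, -4, -8/3, -4/3, -8/15, -8/45, -16/315, …
g: a_k = 0, 6, 0, -4, 0, 4/5, 0, -8/105, …
h₀=f·g: eliminate ⇒ L₀, order ≤ 1·2.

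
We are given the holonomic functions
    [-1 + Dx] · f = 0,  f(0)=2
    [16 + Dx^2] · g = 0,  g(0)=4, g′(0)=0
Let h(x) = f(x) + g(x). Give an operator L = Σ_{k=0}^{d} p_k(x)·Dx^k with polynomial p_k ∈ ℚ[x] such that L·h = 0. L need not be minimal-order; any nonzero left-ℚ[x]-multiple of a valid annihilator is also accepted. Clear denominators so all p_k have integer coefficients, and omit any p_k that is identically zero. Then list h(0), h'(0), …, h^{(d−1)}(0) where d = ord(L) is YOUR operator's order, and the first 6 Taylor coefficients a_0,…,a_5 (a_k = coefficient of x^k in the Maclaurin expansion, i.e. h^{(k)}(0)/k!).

L = -16 + 16·Dx - Dx^2 + Dx^3  (order 3).
h: a_k = 6, 2, -31, 1/3, 171/4, 1/60, …
ICs: h(0) = 6, h′(0) = 2, h′′(0) = -62.

f: a_k = 2, 2, 1, 1/3, 1/12, 1/60, …
g: a_k = 4, 0, -32, 0, 128/3, 0, …
h₀=f+g: left-lcm gives L₀, ord ≤ 3.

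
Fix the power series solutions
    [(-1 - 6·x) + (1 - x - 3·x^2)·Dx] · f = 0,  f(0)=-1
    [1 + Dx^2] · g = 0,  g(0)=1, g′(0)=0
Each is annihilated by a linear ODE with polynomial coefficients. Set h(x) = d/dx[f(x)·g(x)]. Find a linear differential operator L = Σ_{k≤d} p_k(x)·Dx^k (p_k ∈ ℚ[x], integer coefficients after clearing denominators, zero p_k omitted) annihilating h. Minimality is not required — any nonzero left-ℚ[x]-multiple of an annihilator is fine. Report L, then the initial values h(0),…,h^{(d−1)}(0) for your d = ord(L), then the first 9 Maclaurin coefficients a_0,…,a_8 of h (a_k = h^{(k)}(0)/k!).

f: a_k = -1, -1, -4, -7, -19, -40, -97, -217, -508, …
g: a_k = 1, 0, -1/2, 0, 1/24, 0, -1/720, 0, 1/40320, …
Sym-product of L_f,L_g gives L₀ (≤ ord 2).
h₀' ⇒ L via d/dx closure of L₀.
L = (83 - 2·x - 5·x^2 + 6·x^3 + 9·x^4) + (16 + 98·x + 18·x^2 + 36·x^3)·Dx + (-5 + 4·x + 13·x^2 + 6·x^3 + 9·x^4)·Dx^2  (order 2).
h: a_k = -1, -7, -39/2, -409/6, -4385/24, -63119/120, -994343/720, -18558737/5040, -42422969/4480, …
ICs: h(0) = -1, h′(0) = -7.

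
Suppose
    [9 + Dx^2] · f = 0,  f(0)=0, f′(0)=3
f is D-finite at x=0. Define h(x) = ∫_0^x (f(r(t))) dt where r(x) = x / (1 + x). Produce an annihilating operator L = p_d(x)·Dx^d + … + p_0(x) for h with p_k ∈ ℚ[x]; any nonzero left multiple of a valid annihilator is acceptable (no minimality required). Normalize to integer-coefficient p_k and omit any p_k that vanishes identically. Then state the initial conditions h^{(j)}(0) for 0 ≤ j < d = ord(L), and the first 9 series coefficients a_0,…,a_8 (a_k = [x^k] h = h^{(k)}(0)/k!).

L = 9·Dx + (2 + 6·x + 6·x^2 + 2·x^3)·Dx^2 + (1 + 4·x + 6·x^2 + 4·x^3 + x^4)·Dx^3  (order 3).
h: a_k = 0, 0, 3/2, -1, -3/8, 21/10, -293/80, 255/56, -19353/4480, …
ICs: h(0) = 0, h′(0) = 0, h′′(0) = 3.

f: a_k = 0, 3, 0, -9/2, 0, 81/40, 0, -243/560, 0, …
h₀=f(r): pull back L_f along r ⇒ L₀.
∫: right-multiply L₀ by Dx.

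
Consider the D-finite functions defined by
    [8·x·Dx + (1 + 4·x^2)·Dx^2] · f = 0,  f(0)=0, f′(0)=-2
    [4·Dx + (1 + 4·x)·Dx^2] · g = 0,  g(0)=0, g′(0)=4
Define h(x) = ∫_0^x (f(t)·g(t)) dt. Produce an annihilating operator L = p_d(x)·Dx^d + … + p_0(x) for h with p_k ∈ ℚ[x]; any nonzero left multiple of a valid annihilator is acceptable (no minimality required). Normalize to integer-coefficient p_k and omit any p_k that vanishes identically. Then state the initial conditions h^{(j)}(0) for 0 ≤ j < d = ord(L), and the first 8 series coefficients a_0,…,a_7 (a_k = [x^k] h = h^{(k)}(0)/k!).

f: a_k = 0, -2, 0, 8/3, 0, -32/5, 0, 128/7, …
g: a_k = 0, 4, -8, 64/3, -64, 1024/5, -2048/3, 16384/7, …
h₀=f·g: eliminate ⇒ L₀, order ≤ 2·2.
h=∫h₀ ⇒ L = L₀·Dx.
L = (96 + 640·x + 1408·x^2 + 7680·x^3 + 15360·x^4 + 26624·x^5 + 8192·x^7)·Dx^2 + (24 + 320·x + 2656·x^2 + 9728·x^3 + 28160·x^4 + 47616·x^5 + 71680·x^6 + 6144·x^7 + 28672·x^8)·Dx^3 + (12 + 104·x + 672·x^2 + 2976·x^3 + 8256·x^4 + 18048·x^5 + 24576·x^6 + 35328·x^7 + 6144·x^8 + 16384·x^9)·Dx^4 + (1 + 12·x + 68·x^2 + 256·x^3 + 696·x^4 + 1536·x^5 + 2688·x^6 + 3072·x^7 + 4224·x^8 + 1024·x^9 + 2048·x^10)·Dx^5  (order 5).
h: a_k = 0, 0, 0, -8/3, 4, -32/5, 160/9, -2432/45, …
ICs: h(0) = 0, h′(0) = 0, h′′(0) = 0, h′′′(0) = -16, h′′′′(0) = 96.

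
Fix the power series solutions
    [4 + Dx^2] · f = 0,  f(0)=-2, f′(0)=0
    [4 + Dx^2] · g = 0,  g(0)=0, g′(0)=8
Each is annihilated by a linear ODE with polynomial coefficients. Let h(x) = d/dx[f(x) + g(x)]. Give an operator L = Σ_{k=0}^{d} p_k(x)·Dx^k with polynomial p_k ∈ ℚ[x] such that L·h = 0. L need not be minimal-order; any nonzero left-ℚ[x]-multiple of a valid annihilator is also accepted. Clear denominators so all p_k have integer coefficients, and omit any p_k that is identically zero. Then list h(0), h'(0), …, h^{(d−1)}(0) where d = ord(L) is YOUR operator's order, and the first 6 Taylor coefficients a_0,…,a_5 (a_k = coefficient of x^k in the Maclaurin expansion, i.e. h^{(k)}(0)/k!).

f: a_k = -2, 0, 4, 0, -4/3, 0, …
g: a_k = 0, 8, 0, -16/3, 0, 16/15, …
Sum ⇒ L₀ = lclm(L_f,L_g) in ℚ(x)⟨Dx⟩.
Derive L from L₀ (diff closure).
L = 4 + Dx^2  (order 2).
h: a_k = 8, 8, -16, -16/3, 16/3, 16/15, …
ICs: h(0) = 8, h′(0) = 8.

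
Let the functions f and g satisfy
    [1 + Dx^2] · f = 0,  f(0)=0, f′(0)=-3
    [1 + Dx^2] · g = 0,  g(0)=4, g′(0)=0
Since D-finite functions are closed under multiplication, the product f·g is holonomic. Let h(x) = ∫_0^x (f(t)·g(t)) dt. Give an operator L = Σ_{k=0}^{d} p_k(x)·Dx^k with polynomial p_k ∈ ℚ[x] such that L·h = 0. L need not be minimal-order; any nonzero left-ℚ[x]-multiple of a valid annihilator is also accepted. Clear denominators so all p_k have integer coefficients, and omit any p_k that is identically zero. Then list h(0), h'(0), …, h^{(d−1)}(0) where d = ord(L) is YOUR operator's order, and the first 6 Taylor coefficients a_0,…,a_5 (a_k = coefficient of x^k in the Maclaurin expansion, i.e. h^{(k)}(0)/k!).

L = 4·Dx^2 + Dx^4  (order 4).
h: a_k = 0, 0, -6, 0, 2, 0, …
ICs: h(0) = 0, h′(0) = 0, h′′(0) = -12, h′′′(0) = 0.

f: a_k = 0, -3, 0, 1/2, 0, -1/40, …
g: a_k = 4, 0, -2, 0, 1/6, 0, …
L₀ := L_f ⊗_s L_g (sym. prod.), ord ≤ 4.
∫: right-multiply L₀ by Dx.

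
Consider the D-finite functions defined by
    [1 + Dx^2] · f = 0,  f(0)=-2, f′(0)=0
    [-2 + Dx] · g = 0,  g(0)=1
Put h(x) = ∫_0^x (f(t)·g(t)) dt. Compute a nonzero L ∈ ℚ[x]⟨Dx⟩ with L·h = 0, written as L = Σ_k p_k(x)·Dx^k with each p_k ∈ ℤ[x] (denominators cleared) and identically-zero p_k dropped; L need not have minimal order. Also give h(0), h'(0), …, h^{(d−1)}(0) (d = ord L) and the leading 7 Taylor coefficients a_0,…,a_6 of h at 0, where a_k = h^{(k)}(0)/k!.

f: a_k = -2, 0, 1, 0, -1/12, 0, 1/360, …
g: a_k = 1, 2, 2, 4/3, 2/3, 4/15, 4/45, …
Sym-product of L_f,L_g gives L₀ (≤ ord 2).
h=∫₀ˣh₀: take L = L₀·Dx.
L = 5·Dx - 4·Dx^2 + Dx^3  (order 3).
h: a_k = 0, -2, -2, -1, -1/6, 7/60, 19/180, …
ICs: h(0) = 0, h′(0) = -2, h′′(0) = -4.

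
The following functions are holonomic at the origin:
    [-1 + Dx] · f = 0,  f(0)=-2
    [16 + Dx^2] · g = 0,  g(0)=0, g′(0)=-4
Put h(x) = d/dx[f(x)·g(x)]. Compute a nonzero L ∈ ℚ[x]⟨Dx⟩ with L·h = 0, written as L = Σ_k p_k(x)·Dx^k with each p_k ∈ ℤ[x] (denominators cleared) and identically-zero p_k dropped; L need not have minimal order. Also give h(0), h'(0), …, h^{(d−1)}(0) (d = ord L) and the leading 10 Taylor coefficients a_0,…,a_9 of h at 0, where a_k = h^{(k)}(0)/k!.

f: a_k = -2, -2, -1, -1/3, -1/12, -1/60, -1/360, -1/2520, -1/20160, -1/181440, …
g: a_k = 0, -4, 0, 32/3, 0, -128/15, 0, 1024/315, 0, -2048/2835, …
f·g: L₀ = L_f ⊗_s L_g, ord ≤ 1·2.
h=h₀': d/dx-closure on L₀ ⇒ L.
L = 17 - 2·Dx + Dx^2  (order 2).
h: a_k = 8, 16, -52, -80, 101/3, 1222/15, 727/90, -92/3, -50999/5040, 113221/22680, …
ICs: h(0) = 8, h′(0) = 16.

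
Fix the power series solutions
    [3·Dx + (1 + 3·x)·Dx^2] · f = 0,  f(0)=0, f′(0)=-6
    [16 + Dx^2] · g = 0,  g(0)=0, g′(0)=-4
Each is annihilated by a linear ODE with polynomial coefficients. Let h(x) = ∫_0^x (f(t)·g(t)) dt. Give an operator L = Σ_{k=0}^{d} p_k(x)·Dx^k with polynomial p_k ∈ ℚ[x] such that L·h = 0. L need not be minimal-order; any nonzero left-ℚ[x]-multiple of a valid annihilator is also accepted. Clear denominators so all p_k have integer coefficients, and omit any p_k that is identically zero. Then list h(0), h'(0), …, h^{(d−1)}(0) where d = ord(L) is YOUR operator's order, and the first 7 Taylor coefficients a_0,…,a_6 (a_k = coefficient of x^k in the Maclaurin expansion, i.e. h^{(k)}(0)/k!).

L = (2272 + 127488·x + 781056·x^2 + 1769472·x^3 + 1327104·x^4)·Dx + (4416 + 50112·x + 165888·x^2 + 165888·x^3)·Dx^2 + (1022 + 19392·x + 102816·x^2 + 221184·x^3 + 165888·x^4)·Dx^3 + (276 + 3132·x + 10368·x^2 + 10368·x^3)·Dx^4 + (55 + 714·x + 3375·x^2 + 6912·x^3 + 5184·x^4)·Dx^5  (order 5).
h: a_k = 0, 0, 0, 8, -9, 8/5, -11, …
ICs: h(0) = 0, h′(0) = 0, h′′(0) = 0, h′′′(0) = 48, h′′′′(0) = -216.

f: a_k = 0, -6, 9, -18, 81/2, -486/5, 243, …
g: a_k = 0, -4, 0, 32/3, 0, -128/15, 0, …
h₀=f·g: eliminate ⇒ L₀, order ≤ 2·2.
h=∫h₀ ⇒ L = L₀·Dx.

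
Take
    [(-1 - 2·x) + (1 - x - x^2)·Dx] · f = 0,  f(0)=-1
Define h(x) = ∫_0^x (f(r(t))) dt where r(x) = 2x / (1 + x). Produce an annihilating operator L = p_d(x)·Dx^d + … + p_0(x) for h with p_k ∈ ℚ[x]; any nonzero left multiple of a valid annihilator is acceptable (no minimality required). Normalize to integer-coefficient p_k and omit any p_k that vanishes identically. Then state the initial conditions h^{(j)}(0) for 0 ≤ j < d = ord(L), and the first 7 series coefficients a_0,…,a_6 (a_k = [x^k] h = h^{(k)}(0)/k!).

f: a_k = -1, -1, -2, -3, -5, -8, -13, …
h₀=f(r): pull back L_f along r ⇒ L₀.
∫: right-multiply L₀ by Dx.
L = (2 + 10·x)·Dx + (-1 - x + 5·x^2 + 5·x^3)·Dx^2  (order 2).
h: a_k = 0, -1, -1, -2, -5/2, -6, -25/3, …
ICs: h(0) = 0, h′(0) = -1.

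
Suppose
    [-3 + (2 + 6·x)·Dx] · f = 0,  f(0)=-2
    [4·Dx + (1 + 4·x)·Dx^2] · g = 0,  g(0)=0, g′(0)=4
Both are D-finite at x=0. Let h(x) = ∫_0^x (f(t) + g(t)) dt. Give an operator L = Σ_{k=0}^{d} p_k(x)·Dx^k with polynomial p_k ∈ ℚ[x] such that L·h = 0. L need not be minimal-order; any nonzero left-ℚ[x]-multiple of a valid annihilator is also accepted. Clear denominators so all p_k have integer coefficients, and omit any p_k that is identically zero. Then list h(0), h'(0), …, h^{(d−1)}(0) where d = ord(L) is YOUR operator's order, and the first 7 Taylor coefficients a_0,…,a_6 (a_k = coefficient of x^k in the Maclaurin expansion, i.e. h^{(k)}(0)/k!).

f: a_k = -2, -3, 9/4, -27/8, 405/64, -1701/128, 15309/512, …
g: a_k = 0, 4, -8, 64/3, -64, 1024/5, -2048/3, …
f+g: L₀ = lclm(L_f,L_g), ord ≤ 1+2.
h=∫h₀ ⇒ L = L₀·Dx.
L = (84 + 144·x)·Dx^2 + (101 + 552·x + 720·x^2)·Dx^3 + (10 + 94·x + 288·x^2 + 288·x^3)·Dx^4  (order 4).
h: a_k = 0, -2, 1/2, -23/12, 431/96, -3691/320, 122567/3840, …
ICs: h(0) = 0, h′(0) = -2, h′′(0) = 1, h′′′(0) = -23/2.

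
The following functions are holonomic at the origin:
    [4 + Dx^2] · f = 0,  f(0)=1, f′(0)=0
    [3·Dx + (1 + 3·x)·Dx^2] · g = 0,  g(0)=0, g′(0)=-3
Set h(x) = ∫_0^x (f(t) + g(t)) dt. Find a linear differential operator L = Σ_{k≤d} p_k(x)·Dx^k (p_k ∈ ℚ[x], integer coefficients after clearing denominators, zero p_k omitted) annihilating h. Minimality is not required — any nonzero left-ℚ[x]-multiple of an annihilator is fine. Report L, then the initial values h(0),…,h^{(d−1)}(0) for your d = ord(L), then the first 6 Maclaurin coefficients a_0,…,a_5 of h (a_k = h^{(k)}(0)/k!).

L = (348 + 144·x + 216·x^2)·Dx^2 + (44 + 180·x + 216·x^2 + 216·x^3)·Dx^3 + (87 + 36·x + 54·x^2)·Dx^4 + (11 + 45·x + 54·x^2 + 54·x^3)·Dx^5  (order 5).
h: a_k = 0, 1, -3/2, 5/6, -9/4, 251/60, …
ICs: h(0) = 0, h′(0) = 1, h′′(0) = -3, h′′′(0) = 5, h′′′′(0) = -54.

f: a_k = 1, 0, -2, 0, 2/3, 0, …
g: a_k = 0, -3, 9/2, -9, 81/4, -243/5, …
f+g: L₀ = lclm(L_f,L_g), ord ≤ 2+2.
∫: right-multiply L₀ by Dx.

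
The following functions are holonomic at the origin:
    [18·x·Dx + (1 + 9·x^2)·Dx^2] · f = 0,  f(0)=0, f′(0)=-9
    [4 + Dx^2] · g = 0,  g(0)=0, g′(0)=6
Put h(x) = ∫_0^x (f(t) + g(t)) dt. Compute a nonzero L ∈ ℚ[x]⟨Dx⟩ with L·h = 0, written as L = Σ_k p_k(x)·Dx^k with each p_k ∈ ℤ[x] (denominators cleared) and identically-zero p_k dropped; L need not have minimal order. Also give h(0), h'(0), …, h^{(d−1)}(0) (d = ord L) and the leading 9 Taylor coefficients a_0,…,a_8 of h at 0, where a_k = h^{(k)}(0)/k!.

L = (-3744·x + 37584·x^3 + 11664·x^5)·Dx^2 + (-28 + 864·x^2 + 10692·x^4 + 5832·x^6)·Dx^3 + (-936·x + 9396·x^3 + 2916·x^5)·Dx^4 + (-7 + 216·x^2 + 2673·x^4 + 1458·x^6)·Dx^5  (order 5).
h: a_k = 0, 0, -3/2, 0, 23/4, 0, -145/6, 0, 98407/840, …
ICs: h(0) = 0, h′(0) = 0, h′′(0) = -3, h′′′(0) = 0, h′′′′(0) = 138.

f: a_k = 0, -9, 0, 27, 0, -729/5, 0, 6561/7, 0, …
g: a_k = 0, 6, 0, -4, 0, 4/5, 0, -8/105, 0, …
Weyl lclm of L_f,L_g ⇒ L₀ (ord ≤ 4).
∫: right-multiply L₀ by Dx.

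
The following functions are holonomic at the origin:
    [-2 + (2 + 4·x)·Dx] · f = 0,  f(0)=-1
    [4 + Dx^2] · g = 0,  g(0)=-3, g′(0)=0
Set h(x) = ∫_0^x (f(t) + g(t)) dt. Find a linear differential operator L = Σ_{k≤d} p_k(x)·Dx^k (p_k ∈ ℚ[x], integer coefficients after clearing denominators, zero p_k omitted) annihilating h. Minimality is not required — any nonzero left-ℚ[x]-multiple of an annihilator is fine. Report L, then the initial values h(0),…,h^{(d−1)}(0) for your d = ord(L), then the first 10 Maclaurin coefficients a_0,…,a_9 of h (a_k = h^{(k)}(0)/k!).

f: a_k = -1, -1, 1/2, -1/2, 5/8, -7/8, 21/16, -33/16, 429/128, -715/128, …
g: a_k = -3, 0, 6, 0, -2, 0, 4/15, 0, -2/105, 0, …
f+g: L₀ = lclm(L_f,L_g), ord ≤ 1+2.
h=∫h₀ ⇒ L = L₀·Dx.
L = (-28 - 64·x - 64·x^2)·Dx + (12 + 88·x + 192·x^2 + 128·x^3)·Dx^2 + (-7 - 16·x - 16·x^2)·Dx^3 + (3 + 22·x + 48·x^2 + 32·x^3)·Dx^4  (order 4).
h: a_k = 0, -4, -1/2, 13/6, -1/8, -11/40, -7/48, 379/1680, -33/128, 44789/120960, …
ICs: h(0) = 0, h′(0) = -4, h′′(0) = -1, h′′′(0) = 13.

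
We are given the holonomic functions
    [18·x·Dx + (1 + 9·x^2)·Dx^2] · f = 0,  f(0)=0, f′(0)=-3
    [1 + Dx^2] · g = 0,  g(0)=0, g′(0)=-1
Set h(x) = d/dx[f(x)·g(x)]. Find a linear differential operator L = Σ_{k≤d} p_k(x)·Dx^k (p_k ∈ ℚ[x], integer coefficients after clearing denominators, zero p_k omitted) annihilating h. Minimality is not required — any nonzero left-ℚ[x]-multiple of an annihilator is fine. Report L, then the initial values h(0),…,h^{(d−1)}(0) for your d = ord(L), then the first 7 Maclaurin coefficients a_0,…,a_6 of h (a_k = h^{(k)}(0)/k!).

f: a_k = 0, -3, 0, 9, 0, -243/5, 0, …
g: a_k = 0, -1, 0, 1/6, 0, -1/120, 0, …
Product ⇒ symmetric product L₀, ord ≤ 4.
h₀' ⇒ L via d/dx closure of L₀.
L = (38998 + 738774·x^2 + 15162957·x^4 + 3032640·x^6 - 78732·x^8 - 1771470·x^10 + 531441·x^12) + (20772·x + 1033884·x^3 + 7902360·x^5 + 2624400·x^7 + 1180980·x^9 + 2125764·x^11)·Dx + (39368 + 755028·x^2 + 15369750·x^4 + 3887028·x^6 + 314928·x^8 - 1417176·x^10 + 1062882·x^12)·Dx^2 + (20772·x + 1033884·x^3 + 7902360·x^5 + 2624400·x^7 + 1180980·x^9 + 2125764·x^11)·Dx^3 + (370 + 16254·x^2 + 206793·x^4 + 854388·x^6 + 393660·x^8 + 354294·x^10 + 531441·x^12)·Dx^4  (order 4).
h: a_k = 0, 6, 0, -38, 0, 1203/4, 0, …
ICs: h(0) = 0, h′(0) = 6, h′′(0) = 0, h′′′(0) = -228.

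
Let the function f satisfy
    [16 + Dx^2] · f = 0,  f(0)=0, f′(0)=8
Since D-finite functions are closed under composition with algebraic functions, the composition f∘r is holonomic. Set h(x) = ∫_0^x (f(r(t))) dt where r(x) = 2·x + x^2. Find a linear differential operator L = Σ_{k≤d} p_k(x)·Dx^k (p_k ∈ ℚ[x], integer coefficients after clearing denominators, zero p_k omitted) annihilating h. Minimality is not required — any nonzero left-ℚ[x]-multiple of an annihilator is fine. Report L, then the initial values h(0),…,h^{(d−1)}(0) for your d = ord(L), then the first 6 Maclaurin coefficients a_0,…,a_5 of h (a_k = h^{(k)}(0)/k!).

f: a_k = 0, 8, 0, -64/3, 0, 256/15, …
Change of var in L_f (x↦r) gives L₀.
h=∫₀ˣh₀: take L = L₀·Dx.
L = (64 + 192·x + 192·x^2 + 64·x^3)·Dx - Dx^2 + (1 + x)·Dx^3  (order 3).
h: a_k = 0, 0, 8, 8/3, -128/3, -256/5, …
ICs: h(0) = 0, h′(0) = 0, h′′(0) = 16.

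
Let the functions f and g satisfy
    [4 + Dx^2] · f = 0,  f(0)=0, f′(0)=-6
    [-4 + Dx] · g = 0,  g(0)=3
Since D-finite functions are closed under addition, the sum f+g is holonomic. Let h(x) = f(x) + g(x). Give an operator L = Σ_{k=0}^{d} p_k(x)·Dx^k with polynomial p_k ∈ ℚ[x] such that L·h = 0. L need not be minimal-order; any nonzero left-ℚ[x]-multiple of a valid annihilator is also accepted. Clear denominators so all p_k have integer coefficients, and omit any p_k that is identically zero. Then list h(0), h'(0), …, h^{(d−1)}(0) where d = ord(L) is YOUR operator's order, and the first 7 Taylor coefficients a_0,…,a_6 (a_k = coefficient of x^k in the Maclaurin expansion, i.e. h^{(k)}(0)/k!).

L = -16 + 4·Dx - 4·Dx^2 + Dx^3  (order 3).
h: a_k = 3, 6, 24, 36, 32, 124/5, 256/15, …
ICs: h(0) = 3, h′(0) = 6, h′′(0) = 48.

f: a_k = 0, -6, 0, 4, 0, -4/5, 0, …
g: a_k = 3, 12, 24, 32, 32, 128/5, 256/15, …
L₀ := lclm(L_f,L_g); ord L₀ ≤ 2+1.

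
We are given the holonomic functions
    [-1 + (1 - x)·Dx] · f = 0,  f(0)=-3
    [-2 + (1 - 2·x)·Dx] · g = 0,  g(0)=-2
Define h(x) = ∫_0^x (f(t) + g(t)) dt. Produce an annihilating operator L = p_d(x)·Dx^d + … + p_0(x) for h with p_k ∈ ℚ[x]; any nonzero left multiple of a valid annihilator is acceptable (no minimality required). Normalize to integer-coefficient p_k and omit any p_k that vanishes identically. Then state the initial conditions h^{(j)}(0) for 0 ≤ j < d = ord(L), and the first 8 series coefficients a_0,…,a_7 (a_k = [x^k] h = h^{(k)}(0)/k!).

f: a_k = -3, -3, -3, -3, -3, -3, -3, -3, …
g: a_k = -2, -4, -8, -16, -32, -64, -128, -256, …
Sum ⇒ L₀ = lclm(L_f,L_g) in ℚ(x)⟨Dx⟩.
h=∫₀ˣh₀: take L = L₀·Dx.
L = -4·Dx + (6 - 8·x)·Dx^2 + (-1 + 3·x - 2·x^2)·Dx^3  (order 3).
h: a_k = 0, -5, -7/2, -11/3, -19/4, -7, -67/6, -131/7, …
ICs: h(0) = 0, h′(0) = -5, h′′(0) = -7.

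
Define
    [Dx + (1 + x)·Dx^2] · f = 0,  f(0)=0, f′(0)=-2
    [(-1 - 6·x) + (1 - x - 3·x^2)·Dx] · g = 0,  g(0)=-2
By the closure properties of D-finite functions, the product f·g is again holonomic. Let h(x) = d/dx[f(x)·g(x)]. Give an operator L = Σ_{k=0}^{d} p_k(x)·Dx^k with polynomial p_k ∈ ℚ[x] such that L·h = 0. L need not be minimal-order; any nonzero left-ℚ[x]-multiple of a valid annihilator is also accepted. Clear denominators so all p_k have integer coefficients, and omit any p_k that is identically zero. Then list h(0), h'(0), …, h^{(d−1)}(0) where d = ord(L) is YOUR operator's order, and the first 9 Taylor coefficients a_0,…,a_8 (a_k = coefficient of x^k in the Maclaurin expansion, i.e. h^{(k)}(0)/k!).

f: a_k = 0, -2, 1, -2/3, 1/2, -2/5, 1/3, -2/7, 1/4, …
g: a_k = -2, -2, -8, -14, -38, -80, -194, -434, -1016, …
Sym-product of L_f,L_g gives L₀ (≤ ord 2).
Derive L from L₀ (diff closure).
L = (142 + 378·x + 324·x^2) + (19 + 173·x + 396·x^2 + 252·x^3)·Dx + (-7 - 12·x + 28·x^2 + 69·x^3 + 36·x^4)·Dx^2  (order 2).
h: a_k = 4, 4, 46, 244/3, 1007/3, 3824/5, 34591/15, 597524/105, 1071061/70, …
ICs: h(0) = 4, h′(0) = 4.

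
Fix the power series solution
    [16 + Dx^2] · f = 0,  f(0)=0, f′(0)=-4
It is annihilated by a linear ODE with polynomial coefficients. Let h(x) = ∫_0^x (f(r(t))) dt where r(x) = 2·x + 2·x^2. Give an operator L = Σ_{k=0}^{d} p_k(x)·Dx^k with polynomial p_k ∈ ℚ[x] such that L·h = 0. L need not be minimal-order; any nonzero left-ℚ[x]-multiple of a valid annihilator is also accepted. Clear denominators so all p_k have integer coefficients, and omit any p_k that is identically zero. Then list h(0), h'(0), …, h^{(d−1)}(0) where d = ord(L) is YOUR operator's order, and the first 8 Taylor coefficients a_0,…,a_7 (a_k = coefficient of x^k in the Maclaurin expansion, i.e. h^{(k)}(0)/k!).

L = (64 + 384·x + 768·x^2 + 512·x^3)·Dx - 2·Dx^2 + (1 + 2·x)·Dx^3  (order 3).
h: a_k = 0, 0, -4, -8/3, 64/3, 256/5, -128/45, -1280/7, …
ICs: h(0) = 0, h′(0) = 0, h′′(0) = -8.

f: a_k = 0, -4, 0, 32/3, 0, -128/15, 0, 1024/315, …
Change of var in L_f (x↦r) gives L₀.
Integrate: L := L₀·Dx.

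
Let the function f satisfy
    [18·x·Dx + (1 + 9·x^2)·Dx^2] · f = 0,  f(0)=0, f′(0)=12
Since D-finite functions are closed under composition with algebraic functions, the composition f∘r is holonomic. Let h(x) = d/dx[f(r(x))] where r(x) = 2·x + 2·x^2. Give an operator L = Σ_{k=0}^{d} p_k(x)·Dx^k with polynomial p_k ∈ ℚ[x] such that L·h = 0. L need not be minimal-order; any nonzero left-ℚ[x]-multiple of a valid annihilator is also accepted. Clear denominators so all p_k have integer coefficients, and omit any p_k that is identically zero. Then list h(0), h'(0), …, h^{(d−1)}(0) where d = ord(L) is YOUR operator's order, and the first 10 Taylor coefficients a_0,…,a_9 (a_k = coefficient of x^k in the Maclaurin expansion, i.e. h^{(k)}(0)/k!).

L = (-2 + 72·x + 288·x^2 + 432·x^3 + 216·x^4) + (1 + 2·x + 36·x^2 + 144·x^3 + 180·x^4 + 72·x^5)·Dx  (order 1).
h: a_k = 24, 48, -864, -3456, 26784, 184896, -684288, -8460288, 10357632, 347182848, …
ICs: h(0) = 24.

f: a_k = 0, 12, 0, -36, 0, 972/5, 0, -8748/7, 0, 8748, …
L₀ from L_f via x↦r, Dx↦r'^{-1}Dx.
h=h₀': d/dx-closure on L₀ ⇒ L.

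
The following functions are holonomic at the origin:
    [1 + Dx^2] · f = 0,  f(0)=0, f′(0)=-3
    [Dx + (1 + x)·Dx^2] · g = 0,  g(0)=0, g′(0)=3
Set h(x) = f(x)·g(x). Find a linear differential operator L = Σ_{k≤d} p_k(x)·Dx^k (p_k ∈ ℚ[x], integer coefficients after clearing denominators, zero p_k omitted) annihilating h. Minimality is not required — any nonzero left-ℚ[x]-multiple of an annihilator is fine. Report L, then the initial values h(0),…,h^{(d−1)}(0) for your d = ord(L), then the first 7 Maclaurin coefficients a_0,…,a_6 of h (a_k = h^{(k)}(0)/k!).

L = (-3 + 6·x + 19·x^2 + 16·x^3 + 4·x^4) + (4 + 20·x + 24·x^2 + 8·x^3)·Dx + (20·x + 42·x^2 + 32·x^3 + 8·x^4)·Dx^2 + (4 + 20·x + 24·x^2 + 8·x^3)·Dx^3 + (3 + 14·x + 23·x^2 + 16·x^3 + 4·x^4)·Dx^4  (order 4).
h: a_k = 0, 0, -9, 9/2, -3/2, 3/2, -11/8, …
ICs: h(0) = 0, h′(0) = 0, h′′(0) = -18, h′′′(0) = 27.

f: a_k = 0, -3, 0, 1/2, 0, -1/40, 0, …
g: a_k = 0, 3, -3/2, 1, -3/4, 3/5, -1/2, …
Sym-product of L_f,L_g gives L₀ (≤ ord 4).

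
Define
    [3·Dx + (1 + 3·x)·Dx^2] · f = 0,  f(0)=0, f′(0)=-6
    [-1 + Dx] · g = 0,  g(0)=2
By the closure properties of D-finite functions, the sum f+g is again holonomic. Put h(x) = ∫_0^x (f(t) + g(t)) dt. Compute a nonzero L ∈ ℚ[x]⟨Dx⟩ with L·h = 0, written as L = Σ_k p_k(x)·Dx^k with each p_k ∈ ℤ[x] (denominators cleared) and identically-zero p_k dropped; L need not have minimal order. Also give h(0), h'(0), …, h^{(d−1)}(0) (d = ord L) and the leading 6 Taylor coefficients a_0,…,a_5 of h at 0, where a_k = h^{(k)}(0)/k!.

L = (-21 - 9·x)·Dx^2 + (17 - 6·x - 9·x^2)·Dx^3 + (4 + 15·x + 9·x^2)·Dx^4  (order 4).
h: a_k = 0, 2, -2, 10/3, -53/12, 487/60, …
ICs: h(0) = 0, h′(0) = 2, h′′(0) = -4, h′′′(0) = 20.

f: a_k = 0, -6, 9, -18, 81/2, -486/5, …
g: a_k = 2, 2, 1, 1/3, 1/12, 1/60, …
h₀=f+g: left-lcm gives L₀, ord ≤ 3.
Integrate: L := L₀·Dx.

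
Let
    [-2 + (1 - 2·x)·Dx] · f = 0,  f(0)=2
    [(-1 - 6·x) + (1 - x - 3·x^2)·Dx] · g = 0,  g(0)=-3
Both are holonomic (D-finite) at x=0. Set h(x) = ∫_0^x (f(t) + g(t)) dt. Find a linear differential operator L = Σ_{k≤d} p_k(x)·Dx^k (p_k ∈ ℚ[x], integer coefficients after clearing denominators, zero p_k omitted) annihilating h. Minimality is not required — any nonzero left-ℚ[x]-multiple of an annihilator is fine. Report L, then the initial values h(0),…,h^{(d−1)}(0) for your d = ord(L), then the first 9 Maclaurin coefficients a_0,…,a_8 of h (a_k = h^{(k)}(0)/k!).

f: a_k = 2, 4, 8, 16, 32, 64, 128, 256, 512, …
g: a_k = -3, -3, -12, -21, -57, -120, -291, -651, -1524, …
Sum ⇒ L₀ = lclm(L_f,L_g) in ℚ(x)⟨Dx⟩.
h=∫₀ˣh₀: take L = L₀·Dx.
L = (8 - 36·x + 108·x^2 - 72·x^3)·Dx + (-2·x - 54·x^2 + 192·x^3 - 144·x^4)·Dx^2 + (-1 + 9·x - 23·x^2 + 6·x^3 + 42·x^4 - 36·x^5)·Dx^3  (order 3).
h: a_k = 0, -1, 1/2, -4/3, -5/4, -5, -28/3, -163/7, -395/8, …
ICs: h(0) = 0, h′(0) = -1, h′′(0) = 1.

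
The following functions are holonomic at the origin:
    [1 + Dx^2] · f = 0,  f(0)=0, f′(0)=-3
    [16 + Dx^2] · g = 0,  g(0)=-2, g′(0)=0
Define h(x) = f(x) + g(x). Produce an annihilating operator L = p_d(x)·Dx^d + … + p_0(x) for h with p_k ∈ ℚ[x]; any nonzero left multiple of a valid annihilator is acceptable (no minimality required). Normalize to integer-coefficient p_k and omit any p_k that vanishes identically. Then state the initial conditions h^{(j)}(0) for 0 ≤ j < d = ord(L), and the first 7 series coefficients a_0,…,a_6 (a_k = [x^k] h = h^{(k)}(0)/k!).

L = 16 + 17·Dx^2 + Dx^4  (order 4).
h: a_k = -2, -3, 16, 1/2, -64/3, -1/40, 512/45, …
ICs: h(0) = -2, h′(0) = -3, h′′(0) = 32, h′′′(0) = 3.

f: a_k = 0, -3, 0, 1/2, 0, -1/40, 0, …
g: a_k = -2, 0, 16, 0, -64/3, 0, 512/45, …
f+g: L₀ = lclm(L_f,L_g), ord ≤ 2+2.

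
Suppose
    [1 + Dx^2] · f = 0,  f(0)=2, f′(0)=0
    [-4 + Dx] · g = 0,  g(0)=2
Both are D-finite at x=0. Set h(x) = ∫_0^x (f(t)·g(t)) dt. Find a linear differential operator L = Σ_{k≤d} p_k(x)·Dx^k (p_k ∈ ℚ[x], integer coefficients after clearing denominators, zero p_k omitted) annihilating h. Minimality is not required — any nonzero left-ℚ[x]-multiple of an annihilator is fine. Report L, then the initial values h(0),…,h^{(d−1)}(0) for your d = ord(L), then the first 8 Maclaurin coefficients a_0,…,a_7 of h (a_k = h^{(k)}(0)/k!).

L = 17·Dx - 8·Dx^2 + Dx^3  (order 3).
h: a_k = 0, 4, 8, 10, 26/3, 161/30, 101/45, 11/28, …
ICs: h(0) = 0, h′(0) = 4, h′′(0) = 16.

f: a_k = 2, 0, -1, 0, 1/12, 0, -1/360, 0, …
g: a_k = 2, 8, 16, 64/3, 64/3, 256/15, 512/45, 2048/315, …
Product ⇒ symmetric product L₀, ord ≤ 2.
∫: right-multiply L₀ by Dx.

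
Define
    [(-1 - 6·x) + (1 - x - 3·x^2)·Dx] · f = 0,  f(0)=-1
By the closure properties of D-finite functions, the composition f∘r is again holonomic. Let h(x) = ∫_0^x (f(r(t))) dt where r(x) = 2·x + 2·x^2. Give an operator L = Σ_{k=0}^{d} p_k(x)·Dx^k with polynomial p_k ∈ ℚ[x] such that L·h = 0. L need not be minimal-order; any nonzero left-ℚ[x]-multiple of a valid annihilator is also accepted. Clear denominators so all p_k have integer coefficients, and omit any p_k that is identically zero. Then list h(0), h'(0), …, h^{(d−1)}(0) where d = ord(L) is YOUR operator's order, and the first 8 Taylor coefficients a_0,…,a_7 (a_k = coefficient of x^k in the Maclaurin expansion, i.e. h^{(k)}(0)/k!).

f: a_k = -1, -1, -4, -7, -19, -40, -97, -217, …
Substitute x→r, Dx→(1/r')Dx; clear ⇒ L₀.
∫: right-multiply L₀ by Dx.
L = (2 + 28·x + 72·x^2 + 48·x^3)·Dx + (-1 + 2·x + 14·x^2 + 24·x^3 + 12·x^4)·Dx^2  (order 2).
h: a_k = 0, -1, -1, -6, -22, -488/5, -444, -14488/7, …
ICs: h(0) = 0, h′(0) = -1.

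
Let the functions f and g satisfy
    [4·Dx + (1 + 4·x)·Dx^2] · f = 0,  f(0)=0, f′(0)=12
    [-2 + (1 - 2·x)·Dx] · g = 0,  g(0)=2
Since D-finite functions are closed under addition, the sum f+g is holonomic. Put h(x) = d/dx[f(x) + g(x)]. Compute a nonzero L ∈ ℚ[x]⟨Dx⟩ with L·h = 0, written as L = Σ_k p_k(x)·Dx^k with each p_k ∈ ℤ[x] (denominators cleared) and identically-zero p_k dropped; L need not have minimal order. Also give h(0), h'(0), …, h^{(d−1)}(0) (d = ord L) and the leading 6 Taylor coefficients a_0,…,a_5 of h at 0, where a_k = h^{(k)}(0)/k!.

L = (-28 - 16·x) + (1 - 40·x - 32·x^2)·Dx + (1 + 3·x - 6·x^2 - 8·x^3)·Dx^2  (order 2).
h: a_k = 16, -32, 240, -640, 3392, -11520, …
ICs: h(0) = 16, h′(0) = -32.

f: a_k = 0, 12, -24, 64, -192, 3072/5, …
g: a_k = 2, 4, 8, 16, 32, 64, …
Weyl lclm of L_f,L_g ⇒ L₀ (ord ≤ 3).
h₀' ⇒ L via d/dx closure of L₀.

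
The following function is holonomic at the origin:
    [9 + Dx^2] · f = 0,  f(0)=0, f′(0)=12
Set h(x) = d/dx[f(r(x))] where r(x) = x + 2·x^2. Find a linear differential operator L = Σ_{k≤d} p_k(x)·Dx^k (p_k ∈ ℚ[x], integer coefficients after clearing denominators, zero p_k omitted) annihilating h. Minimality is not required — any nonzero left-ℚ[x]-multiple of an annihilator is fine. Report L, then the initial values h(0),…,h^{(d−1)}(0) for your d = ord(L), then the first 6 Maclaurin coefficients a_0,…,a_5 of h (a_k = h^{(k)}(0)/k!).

L = (57 + 144·x + 864·x^2 + 2304·x^3 + 2304·x^4) + (-12 - 48·x)·Dx + (1 + 8·x + 16·x^2)·Dx^2  (order 2).
h: a_k = 12, 48, -54, -432, -2079/2, -378, …
ICs: h(0) = 12, h′(0) = 48.

f: a_k = 0, 12, 0, -18, 0, 81/10, …
h₀=f(r): pull back L_f along r ⇒ L₀.
Differentiate: ansatz ord ≤ ord L₀ ⇒ L.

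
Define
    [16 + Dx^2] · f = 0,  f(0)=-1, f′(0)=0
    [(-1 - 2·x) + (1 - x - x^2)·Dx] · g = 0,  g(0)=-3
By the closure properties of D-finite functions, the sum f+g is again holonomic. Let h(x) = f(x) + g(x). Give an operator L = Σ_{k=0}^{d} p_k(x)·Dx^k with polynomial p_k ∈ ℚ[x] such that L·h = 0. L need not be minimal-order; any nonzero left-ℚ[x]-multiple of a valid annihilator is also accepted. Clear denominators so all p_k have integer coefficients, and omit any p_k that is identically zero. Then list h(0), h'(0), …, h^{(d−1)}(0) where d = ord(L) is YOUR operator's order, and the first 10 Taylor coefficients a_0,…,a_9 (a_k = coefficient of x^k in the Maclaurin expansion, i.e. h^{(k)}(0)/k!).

f: a_k = -1, 0, 8, 0, -32/3, 0, 256/45, 0, -512/315, 0, …
g: a_k = -3, -3, -6, -9, -15, -24, -39, -63, -102, -165, …
h₀=f+g: left-lcm gives L₀, ord ≤ 3.
L = (-272 - 384·x + 352·x^2 - 192·x^3 - 640·x^4 - 256·x^5) + (160 - 368·x - 32·x^2 + 544·x^3 - 48·x^4 - 384·x^5 - 128·x^6)·Dx + (-17 - 24·x + 22·x^2 - 12·x^3 - 40·x^4 - 16·x^5)·Dx^2 + (10 - 23·x - 2·x^2 + 34·x^3 - 3·x^4 - 24·x^5 - 8·x^6)·Dx^3  (order 3).
h: a_k = -4, -3, 2, -9, -77/3, -24, -1499/45, -63, -32642/315, -165, …
ICs: h(0) = -4, h′(0) = -3, h′′(0) = 4.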